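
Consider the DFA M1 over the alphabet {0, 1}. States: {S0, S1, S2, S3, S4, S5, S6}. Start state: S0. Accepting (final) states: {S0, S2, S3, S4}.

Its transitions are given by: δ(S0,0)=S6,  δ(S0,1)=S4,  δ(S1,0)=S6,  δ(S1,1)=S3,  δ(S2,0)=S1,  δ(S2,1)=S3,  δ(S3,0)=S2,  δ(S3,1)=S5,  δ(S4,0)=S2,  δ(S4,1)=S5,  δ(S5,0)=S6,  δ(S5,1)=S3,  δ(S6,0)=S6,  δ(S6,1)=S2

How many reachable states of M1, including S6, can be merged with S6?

1

All states are reachable from the start state.
P0 = {S0,S2,S3,S4} | {S1,S5,S6}.
On input 0, block {S0,S2,S3,S4} splits into {S0,S2} and {S3,S4}.
Refine {S1,S5,S6} on symbol 1: members go to different blocks, giving {S1,S5} and {S6}.
Refine {S0,S2} on symbol 0: members go to different blocks, giving {S0} and {S2}.
Stable partition: {S0} | {S1,S5} | {S3,S4} | {S6} | {S2} — 5 equivalence classes.
The equivalence class containing S6 is {S6}, of size 1.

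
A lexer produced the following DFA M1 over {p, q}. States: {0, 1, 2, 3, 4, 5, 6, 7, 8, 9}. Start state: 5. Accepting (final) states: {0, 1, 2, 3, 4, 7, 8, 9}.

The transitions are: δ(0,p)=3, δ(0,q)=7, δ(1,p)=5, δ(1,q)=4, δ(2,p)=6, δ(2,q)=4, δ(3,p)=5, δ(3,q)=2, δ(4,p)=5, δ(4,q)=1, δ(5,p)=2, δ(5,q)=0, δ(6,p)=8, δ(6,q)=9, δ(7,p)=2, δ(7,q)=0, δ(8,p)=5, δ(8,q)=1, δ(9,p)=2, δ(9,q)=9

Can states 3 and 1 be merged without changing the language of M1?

All states are reachable from the start state.
Initial partition by acceptance: {0,1,2,3,4,7,8,9} | {5,6}.
Refine {0,1,2,3,4,7,8,9} on symbol p: members go to different blocks, giving {1,2,3,4,8} and {0,7,9}.
The partition is now stable with 3 blocks: {1,2,3,4,8} | {5,6} | {0,7,9}.
3 and 1 lie in the same block of the stable partition, so they are equivalent — no string distinguishes them.

Yes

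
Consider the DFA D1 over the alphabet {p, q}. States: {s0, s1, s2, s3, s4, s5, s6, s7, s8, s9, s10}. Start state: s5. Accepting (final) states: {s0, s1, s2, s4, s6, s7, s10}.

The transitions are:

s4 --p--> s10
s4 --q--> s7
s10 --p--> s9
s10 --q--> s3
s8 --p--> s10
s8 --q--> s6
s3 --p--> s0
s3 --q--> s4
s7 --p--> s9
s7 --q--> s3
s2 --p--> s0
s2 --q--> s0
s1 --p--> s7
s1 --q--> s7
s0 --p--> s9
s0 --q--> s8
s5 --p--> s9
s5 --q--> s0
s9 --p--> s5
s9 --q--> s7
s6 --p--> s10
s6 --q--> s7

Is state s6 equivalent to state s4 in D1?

Yes

States {s1,s2} cannot be reached from the start state, so discard them.
P0 = {s0,s4,s6,s7,s10} | {s3,s5,s8,s9}.
Split {s0,s4,s6,s7,s10} by δ(·,p) → {s0,s7,s10} and {s4,s6}.
On input p, block {s3,s5,s8,s9} splits into {s3,s8} and {s5,s9}.
No further refinement is possible. Final partition (4 blocks): {s0,s7,s10} | {s3,s8} | {s4,s6} | {s5,s9}.
s6 and s4 lie in the same block of the stable partition, so they are equivalent — no string distinguishes them.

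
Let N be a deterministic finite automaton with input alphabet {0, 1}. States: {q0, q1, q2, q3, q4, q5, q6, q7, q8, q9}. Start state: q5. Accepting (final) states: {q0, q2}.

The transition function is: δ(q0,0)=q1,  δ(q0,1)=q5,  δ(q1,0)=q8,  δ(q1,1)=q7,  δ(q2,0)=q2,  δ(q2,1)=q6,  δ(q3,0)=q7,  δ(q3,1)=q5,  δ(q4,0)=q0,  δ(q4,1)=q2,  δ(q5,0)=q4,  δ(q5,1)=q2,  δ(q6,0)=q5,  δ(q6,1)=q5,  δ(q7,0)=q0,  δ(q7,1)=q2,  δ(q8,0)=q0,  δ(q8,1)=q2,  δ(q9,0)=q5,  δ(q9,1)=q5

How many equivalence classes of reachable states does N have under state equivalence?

Reachable states from the start: {q0,q1,q2,q4,q5,q6,q7,q8}. Unreachable: {q3,q9} — drop them.
Start with accepting vs non-accepting: {q0,q2} | {q1,q4,q5,q6,q7,q8}.
On input 0, block {q0,q2} splits into {q0} and {q2}.
Refine {q1,q4,q5,q6,q7,q8} on symbol 0: members go to different blocks, giving {q1,q5,q6} and {q4,q7,q8}.
Refine {q1,q5,q6} on symbol 0: members go to different blocks, giving {q1,q5} and {q6}.
Refine {q1,q5} on symbol 1: members go to different blocks, giving {q1} and {q5}.
No further refinement is possible. Final partition (6 blocks): {q0} | {q1} | {q2} | {q4,q7,q8} | {q6} | {q5}.

6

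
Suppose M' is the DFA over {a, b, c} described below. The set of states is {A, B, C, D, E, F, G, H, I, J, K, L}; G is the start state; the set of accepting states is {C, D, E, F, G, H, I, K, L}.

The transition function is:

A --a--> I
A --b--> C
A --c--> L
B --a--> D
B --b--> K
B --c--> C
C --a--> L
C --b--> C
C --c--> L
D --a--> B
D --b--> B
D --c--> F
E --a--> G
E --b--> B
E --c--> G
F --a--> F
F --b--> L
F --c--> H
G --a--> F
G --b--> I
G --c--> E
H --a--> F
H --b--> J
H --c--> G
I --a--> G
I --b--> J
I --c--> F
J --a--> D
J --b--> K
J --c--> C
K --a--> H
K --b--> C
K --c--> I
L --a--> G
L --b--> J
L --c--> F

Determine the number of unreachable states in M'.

Starting at G and following transitions, the reachable set is {B, C, D, E, F, G, H, I, J, K, L}. That leaves A unreachable — 1 in total.

1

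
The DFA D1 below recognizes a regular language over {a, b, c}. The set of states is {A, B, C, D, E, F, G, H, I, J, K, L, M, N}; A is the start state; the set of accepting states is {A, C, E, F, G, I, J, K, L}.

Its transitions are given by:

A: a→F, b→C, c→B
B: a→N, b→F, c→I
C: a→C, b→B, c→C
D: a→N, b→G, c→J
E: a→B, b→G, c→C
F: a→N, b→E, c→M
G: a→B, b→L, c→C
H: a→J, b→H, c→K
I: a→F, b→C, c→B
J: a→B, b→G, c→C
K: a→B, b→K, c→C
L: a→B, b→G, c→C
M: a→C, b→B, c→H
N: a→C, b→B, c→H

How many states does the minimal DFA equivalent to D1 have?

States {D} cannot be reached from the start state, so discard them.
Start with accepting vs non-accepting: {A,C,E,F,G,I,J,K,L} | {B,H,M,N}.
On input a, block {A,C,E,F,G,I,J,K,L} splits into {E,F,G,J,K,L} and {A,C,I}.
On input c, block {E,F,G,J,K,L} splits into {E,G,J,K,L} and {F}.
Split {B,H,M,N} by δ(·,a) → {M,N} and {B} and {H}.
Split {A,C,I} by δ(·,a) → {A,I} and {C}.
Stable partition: {E,G,J,K,L} | {M,N} | {A,I} | {F} | {B} | {H} | {C} — 7 equivalence classes.

7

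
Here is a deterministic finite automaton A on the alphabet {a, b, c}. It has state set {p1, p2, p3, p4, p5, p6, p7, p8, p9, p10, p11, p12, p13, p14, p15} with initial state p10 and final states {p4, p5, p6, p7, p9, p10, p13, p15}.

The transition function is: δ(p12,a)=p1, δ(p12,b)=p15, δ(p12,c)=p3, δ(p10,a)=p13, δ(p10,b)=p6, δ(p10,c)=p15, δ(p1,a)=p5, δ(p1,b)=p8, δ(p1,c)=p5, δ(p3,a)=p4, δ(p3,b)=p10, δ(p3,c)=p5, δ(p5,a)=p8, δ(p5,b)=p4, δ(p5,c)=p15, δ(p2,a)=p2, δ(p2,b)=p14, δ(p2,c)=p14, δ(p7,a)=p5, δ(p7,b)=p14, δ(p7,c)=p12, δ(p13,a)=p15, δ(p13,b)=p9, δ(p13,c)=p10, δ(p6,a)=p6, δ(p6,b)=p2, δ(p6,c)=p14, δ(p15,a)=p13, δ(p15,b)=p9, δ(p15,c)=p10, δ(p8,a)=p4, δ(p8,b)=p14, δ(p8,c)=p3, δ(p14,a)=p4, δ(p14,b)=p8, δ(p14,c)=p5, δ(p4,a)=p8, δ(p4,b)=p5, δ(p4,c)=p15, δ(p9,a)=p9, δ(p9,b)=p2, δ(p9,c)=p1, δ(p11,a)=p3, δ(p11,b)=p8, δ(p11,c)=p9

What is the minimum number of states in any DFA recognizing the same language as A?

First remove the unreachable states {p7,p11,p12}; 12 states remain.
Initial partition by acceptance: {p4,p5,p6,p9,p10,p13,p15} | {p1,p2,p3,p8,p14}.
Split {p4,p5,p6,p9,p10,p13,p15} by δ(·,a) → {p6,p9,p10,p13,p15} and {p4,p5}.
Refine {p6,p9,p10,p13,p15} on symbol b: members go to different blocks, giving {p10,p13,p15} and {p6,p9}.
On input a, block {p1,p2,p3,p8,p14} splits into {p1,p3,p8,p14} and {p2}.
Refine {p1,p3,p8,p14} on symbol b: members go to different blocks, giving {p1,p8,p14} and {p3}.
On input c, block {p1,p8,p14} splits into {p1,p14} and {p8}.
No further refinement is possible. Final partition (7 blocks): {p10,p13,p15} | {p1,p14} | {p4,p5} | {p6,p9} | {p2} | {p3} | {p8}.

7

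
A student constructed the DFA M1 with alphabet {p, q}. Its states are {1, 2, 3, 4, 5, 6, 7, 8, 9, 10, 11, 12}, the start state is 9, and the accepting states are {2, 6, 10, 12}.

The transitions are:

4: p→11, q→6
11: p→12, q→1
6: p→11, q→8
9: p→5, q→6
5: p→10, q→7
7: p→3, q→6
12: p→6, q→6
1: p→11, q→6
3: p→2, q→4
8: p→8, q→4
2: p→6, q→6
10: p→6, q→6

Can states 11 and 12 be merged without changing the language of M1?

No

Every state is reachable, so we keep all 12.
Initial partition by acceptance: {2,6,10,12} | {1,3,4,5,7,8,9,11}.
On input p, block {2,6,10,12} splits into {2,10,12} and {6}.
On input p, block {1,3,4,5,7,8,9,11} splits into {1,4,7,8,9} and {3,5,11}.
Split {1,4,7,8,9} by δ(·,p) → {1,4,7,9} and {8}.
The partition is now stable with 5 blocks: {2,10,12} | {1,4,7,9} | {6} | {3,5,11} | {8}.
11 and 12 end up in different blocks, so they are distinguishable. For instance, the string 'ε' is accepted from only 12.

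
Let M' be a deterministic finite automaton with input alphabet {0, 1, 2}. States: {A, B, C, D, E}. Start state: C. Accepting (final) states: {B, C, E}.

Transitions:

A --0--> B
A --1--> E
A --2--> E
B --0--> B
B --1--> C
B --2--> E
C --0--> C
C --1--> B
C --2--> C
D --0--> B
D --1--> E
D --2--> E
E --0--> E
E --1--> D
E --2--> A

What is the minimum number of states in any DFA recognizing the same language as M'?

4

Initial partition by acceptance: {B,C,E} | {A,D}.
Refine {B,C,E} on symbol 1: members go to different blocks, giving {B,C} and {E}.
On input 2, block {B,C} splits into {B} and {C}.
Stable partition: {B} | {A,D} | {E} | {C} — 4 equivalence classes.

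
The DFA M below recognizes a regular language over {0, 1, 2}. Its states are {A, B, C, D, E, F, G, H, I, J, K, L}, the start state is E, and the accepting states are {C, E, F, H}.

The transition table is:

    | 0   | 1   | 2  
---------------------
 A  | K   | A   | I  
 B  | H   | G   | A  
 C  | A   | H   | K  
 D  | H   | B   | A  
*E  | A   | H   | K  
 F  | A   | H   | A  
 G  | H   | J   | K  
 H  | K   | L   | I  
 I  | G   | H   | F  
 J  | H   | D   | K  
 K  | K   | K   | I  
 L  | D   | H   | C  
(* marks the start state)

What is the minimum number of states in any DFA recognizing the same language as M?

Every state is reachable, so we keep all 12.
Initial partition by acceptance: {C,E,F,H} | {A,B,D,G,I,J,K,L}.
On input 1, block {C,E,F,H} splits into {C,E,F} and {H}.
Refine {A,B,D,G,I,J,K,L} on symbol 0: members go to different blocks, giving {A,I,K,L} and {B,D,G,J}.
Split {A,I,K,L} by δ(·,0) → {A,K} and {I,L}.
Stable partition: {C,E,F} | {A,K} | {H} | {B,D,G,J} | {I,L} — 5 equivalence classes.

5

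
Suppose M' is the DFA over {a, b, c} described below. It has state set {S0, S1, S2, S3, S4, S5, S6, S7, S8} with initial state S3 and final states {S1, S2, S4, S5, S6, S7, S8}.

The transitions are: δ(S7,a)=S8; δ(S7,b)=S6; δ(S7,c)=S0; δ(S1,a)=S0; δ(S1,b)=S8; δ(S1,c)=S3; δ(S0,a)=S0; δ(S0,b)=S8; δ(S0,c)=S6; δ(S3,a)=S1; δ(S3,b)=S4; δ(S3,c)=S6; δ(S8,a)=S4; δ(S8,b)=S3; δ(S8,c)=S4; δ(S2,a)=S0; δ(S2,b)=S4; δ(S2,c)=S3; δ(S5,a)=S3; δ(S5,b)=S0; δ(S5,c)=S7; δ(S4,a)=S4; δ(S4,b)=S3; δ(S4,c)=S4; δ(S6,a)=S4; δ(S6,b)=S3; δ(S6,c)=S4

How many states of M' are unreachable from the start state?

3

BFS from S3 reaches {S0, S1, S3, S4, S6, S8}; the 3 state(s) S2, S5, S7 are never visited.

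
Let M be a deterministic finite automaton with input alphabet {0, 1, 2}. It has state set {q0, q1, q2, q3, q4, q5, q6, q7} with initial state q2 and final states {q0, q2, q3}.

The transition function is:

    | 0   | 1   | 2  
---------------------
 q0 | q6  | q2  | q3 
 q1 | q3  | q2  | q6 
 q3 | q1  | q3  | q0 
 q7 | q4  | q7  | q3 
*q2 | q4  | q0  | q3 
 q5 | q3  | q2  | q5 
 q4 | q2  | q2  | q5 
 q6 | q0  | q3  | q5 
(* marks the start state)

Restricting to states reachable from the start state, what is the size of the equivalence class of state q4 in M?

First remove the unreachable states {q7}; 7 states remain.
Start with accepting vs non-accepting: {q0,q2,q3} | {q1,q4,q5,q6}.
No further refinement is possible. Final partition (2 blocks): {q0,q2,q3} | {q1,q4,q5,q6}.
The equivalence class containing q4 is {q1,q4,q5,q6}, of size 4.

4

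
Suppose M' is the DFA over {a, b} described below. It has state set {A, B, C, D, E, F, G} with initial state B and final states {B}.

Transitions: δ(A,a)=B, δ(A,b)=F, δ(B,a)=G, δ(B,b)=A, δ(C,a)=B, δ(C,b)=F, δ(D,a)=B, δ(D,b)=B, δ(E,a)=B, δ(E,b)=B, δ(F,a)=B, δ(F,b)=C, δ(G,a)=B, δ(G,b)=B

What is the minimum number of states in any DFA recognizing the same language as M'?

First remove the unreachable states {D,E}; 5 states remain.
Start with accepting vs non-accepting: {B} | {A,C,F,G}.
Split {A,C,F,G} by δ(·,b) → {A,C,F} and {G}.
Stable partition: {B} | {A,C,F} | {G} — 3 equivalence classes.

3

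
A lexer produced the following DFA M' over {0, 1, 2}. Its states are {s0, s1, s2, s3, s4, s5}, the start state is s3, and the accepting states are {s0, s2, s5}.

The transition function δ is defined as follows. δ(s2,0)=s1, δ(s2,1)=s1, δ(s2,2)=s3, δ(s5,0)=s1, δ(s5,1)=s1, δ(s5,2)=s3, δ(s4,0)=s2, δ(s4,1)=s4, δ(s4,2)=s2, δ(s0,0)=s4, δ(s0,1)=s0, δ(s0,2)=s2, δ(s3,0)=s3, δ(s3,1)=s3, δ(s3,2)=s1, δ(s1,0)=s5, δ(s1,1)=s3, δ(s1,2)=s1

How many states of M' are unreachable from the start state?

Starting at s3 and following transitions, the reachable set is {s1, s3, s5}. That leaves s0, s2, s4 unreachable — 3 in total.

3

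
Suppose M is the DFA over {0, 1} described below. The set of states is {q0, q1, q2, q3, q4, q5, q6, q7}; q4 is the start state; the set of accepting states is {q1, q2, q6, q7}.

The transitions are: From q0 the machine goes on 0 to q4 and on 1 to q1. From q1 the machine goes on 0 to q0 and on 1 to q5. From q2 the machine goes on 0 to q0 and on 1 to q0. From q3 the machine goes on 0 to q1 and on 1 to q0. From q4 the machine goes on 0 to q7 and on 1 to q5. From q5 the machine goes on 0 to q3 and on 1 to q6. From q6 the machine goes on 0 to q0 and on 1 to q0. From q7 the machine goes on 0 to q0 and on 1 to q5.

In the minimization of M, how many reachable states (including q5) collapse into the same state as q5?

2

States {q2} cannot be reached from the start state, so discard them.
Start with accepting vs non-accepting: {q1,q6,q7} | {q0,q3,q4,q5}.
On input 0, block {q0,q3,q4,q5} splits into {q0,q5} and {q3,q4}.
Stable partition: {q1,q6,q7} | {q0,q5} | {q3,q4} — 3 equivalence classes.
State q5 belongs to the block {q0,q5}, which has 2 states.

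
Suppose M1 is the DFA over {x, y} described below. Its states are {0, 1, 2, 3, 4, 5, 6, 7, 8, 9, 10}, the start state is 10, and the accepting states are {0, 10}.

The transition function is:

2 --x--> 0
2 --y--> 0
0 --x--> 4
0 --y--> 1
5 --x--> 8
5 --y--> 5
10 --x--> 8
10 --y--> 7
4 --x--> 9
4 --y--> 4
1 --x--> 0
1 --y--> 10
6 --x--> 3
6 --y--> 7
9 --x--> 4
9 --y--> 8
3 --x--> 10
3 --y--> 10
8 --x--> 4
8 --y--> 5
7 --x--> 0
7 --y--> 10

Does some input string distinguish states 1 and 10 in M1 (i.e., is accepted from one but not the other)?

Yes

Reachable states from the start: {0,1,4,5,7,8,9,10}. Unreachable: {2,3,6} — drop them.
Start with accepting vs non-accepting: {0,10} | {1,4,5,7,8,9}.
On input x, block {1,4,5,7,8,9} splits into {4,5,8,9} and {1,7}.
Stable partition: {0,10} | {4,5,8,9} | {1,7} — 3 equivalence classes.
1 and 10 end up in different blocks, so they are distinguishable. For instance, the string 'ε' is accepted from only 10.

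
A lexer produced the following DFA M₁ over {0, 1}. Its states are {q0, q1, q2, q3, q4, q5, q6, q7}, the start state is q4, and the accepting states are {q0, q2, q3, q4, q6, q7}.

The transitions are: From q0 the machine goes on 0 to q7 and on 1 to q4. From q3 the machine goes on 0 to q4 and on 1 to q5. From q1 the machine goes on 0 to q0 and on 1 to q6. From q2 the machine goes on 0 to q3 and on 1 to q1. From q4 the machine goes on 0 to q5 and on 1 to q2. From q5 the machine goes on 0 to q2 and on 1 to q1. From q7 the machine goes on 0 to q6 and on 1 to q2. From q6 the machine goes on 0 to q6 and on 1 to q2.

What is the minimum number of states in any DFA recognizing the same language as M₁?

7

Every state is reachable, so we keep all 8.
Initial partition by acceptance: {q0,q2,q3,q4,q6,q7} | {q1,q5}.
Split {q0,q2,q3,q4,q6,q7} by δ(·,0) → {q0,q2,q3,q6,q7} and {q4}.
Refine {q0,q2,q3,q6,q7} on symbol 0: members go to different blocks, giving {q0,q2,q6,q7} and {q3}.
Split {q0,q2,q6,q7} by δ(·,0) → {q0,q6,q7} and {q2}.
On input 1, block {q0,q6,q7} splits into {q6,q7} and {q0}.
On input 0, block {q1,q5} splits into {q1} and {q5}.
Stable partition: {q6,q7} | {q1} | {q4} | {q3} | {q2} | {q0} | {q5} — 7 equivalence classes.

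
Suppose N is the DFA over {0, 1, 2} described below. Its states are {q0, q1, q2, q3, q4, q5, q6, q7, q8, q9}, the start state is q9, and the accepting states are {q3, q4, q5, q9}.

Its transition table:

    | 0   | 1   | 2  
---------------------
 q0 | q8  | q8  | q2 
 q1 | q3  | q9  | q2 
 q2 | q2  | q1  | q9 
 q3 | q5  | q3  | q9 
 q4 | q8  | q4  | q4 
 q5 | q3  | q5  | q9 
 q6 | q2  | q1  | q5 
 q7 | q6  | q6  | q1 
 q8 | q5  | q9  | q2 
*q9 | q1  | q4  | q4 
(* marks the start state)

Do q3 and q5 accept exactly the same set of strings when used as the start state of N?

Yes

First remove the unreachable states {q0,q6,q7}; 7 states remain.
P0 = {q3,q4,q5,q9} | {q1,q2,q8}.
Refine {q3,q4,q5,q9} on symbol 0: members go to different blocks, giving {q3,q5} and {q4,q9}.
Split {q1,q2,q8} by δ(·,0) → {q1,q8} and {q2}.
No further refinement is possible. Final partition (4 blocks): {q3,q5} | {q1,q8} | {q4,q9} | {q2}.
q3 and q5 lie in the same block of the stable partition, so they are equivalent — no string distinguishes them.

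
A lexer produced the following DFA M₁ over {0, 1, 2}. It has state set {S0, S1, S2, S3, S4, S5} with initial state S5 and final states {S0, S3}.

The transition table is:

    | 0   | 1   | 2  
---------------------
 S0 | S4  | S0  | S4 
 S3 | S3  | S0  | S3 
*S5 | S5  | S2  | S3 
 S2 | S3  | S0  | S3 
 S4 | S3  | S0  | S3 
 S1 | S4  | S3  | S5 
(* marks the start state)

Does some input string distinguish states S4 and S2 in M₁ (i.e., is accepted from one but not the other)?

States {S1} cannot be reached from the start state, so discard them.
Initial partition by acceptance: {S0,S3} | {S2,S4,S5}.
Split {S0,S3} by δ(·,0) → {S0} and {S3}.
Refine {S2,S4,S5} on symbol 0: members go to different blocks, giving {S2,S4} and {S5}.
Stable partition: {S0} | {S2,S4} | {S3} | {S5} — 4 equivalence classes.
S4 and S2 lie in the same block of the stable partition, so they are equivalent — no string distinguishes them.

No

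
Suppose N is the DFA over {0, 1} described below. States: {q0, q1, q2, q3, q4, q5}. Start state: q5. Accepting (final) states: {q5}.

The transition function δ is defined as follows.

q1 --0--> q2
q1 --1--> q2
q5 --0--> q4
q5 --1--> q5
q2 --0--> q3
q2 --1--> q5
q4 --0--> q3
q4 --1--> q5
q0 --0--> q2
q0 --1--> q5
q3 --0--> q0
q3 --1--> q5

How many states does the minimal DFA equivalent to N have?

States {q1} cannot be reached from the start state, so discard them.
Initial partition by acceptance: {q5} | {q0,q2,q3,q4}.
Stable partition: {q5} | {q0,q2,q3,q4} — 2 equivalence classes.

2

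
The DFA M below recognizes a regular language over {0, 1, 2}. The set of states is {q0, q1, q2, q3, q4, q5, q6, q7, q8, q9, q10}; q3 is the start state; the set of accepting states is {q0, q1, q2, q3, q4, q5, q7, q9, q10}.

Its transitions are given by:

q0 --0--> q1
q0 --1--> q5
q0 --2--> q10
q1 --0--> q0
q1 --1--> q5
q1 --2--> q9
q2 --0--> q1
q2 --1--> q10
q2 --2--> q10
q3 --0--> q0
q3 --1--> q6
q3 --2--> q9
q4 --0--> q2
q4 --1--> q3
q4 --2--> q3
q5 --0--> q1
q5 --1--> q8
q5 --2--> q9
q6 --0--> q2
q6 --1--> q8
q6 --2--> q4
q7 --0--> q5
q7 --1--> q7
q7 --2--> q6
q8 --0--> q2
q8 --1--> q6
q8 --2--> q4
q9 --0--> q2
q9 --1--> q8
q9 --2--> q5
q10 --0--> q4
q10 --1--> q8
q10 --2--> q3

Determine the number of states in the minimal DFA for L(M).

First remove the unreachable states {q7}; 10 states remain.
P0 = {q0,q1,q2,q3,q4,q5,q9,q10} | {q6,q8}.
Split {q0,q1,q2,q3,q4,q5,q9,q10} by δ(·,1) → {q0,q1,q2,q4} and {q3,q5,q9,q10}.
Stable partition: {q0,q1,q2,q4} | {q6,q8} | {q3,q5,q9,q10} — 3 equivalence classes.

3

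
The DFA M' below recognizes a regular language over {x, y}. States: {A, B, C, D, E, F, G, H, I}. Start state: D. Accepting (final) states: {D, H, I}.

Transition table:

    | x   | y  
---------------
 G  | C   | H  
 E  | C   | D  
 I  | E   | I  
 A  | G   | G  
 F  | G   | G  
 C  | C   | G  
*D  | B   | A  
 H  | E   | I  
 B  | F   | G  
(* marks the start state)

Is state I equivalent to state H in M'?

Every state is reachable, so we keep all 9.
P0 = {D,H,I} | {A,B,C,E,F,G}.
Refine {D,H,I} on symbol y: members go to different blocks, giving {H,I} and {D}.
Split {A,B,C,E,F,G} by δ(·,y) → {A,B,C,F} and {E} and {G}.
Refine {A,B,C,F} on symbol x: members go to different blocks, giving {A,F} and {B,C}.
Split {B,C} by δ(·,x) → {B} and {C}.
The partition is now stable with 7 blocks: {H,I} | {A,F} | {D} | {E} | {G} | {B} | {C}.
I and H lie in the same block of the stable partition, so they are equivalent — no string distinguishes them.

Yes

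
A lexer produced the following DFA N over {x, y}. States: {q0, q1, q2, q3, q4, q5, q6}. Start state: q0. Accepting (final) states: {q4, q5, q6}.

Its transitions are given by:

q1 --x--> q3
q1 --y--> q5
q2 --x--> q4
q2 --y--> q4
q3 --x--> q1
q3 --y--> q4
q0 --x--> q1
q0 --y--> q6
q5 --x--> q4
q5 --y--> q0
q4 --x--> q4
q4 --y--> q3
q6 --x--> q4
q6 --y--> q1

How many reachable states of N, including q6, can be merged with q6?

3

First remove the unreachable states {q2}; 6 states remain.
Initial partition by acceptance: {q4,q5,q6} | {q0,q1,q3}.
Stable partition: {q4,q5,q6} | {q0,q1,q3} — 2 equivalence classes.
The equivalence class containing q6 is {q4,q5,q6}, of size 3.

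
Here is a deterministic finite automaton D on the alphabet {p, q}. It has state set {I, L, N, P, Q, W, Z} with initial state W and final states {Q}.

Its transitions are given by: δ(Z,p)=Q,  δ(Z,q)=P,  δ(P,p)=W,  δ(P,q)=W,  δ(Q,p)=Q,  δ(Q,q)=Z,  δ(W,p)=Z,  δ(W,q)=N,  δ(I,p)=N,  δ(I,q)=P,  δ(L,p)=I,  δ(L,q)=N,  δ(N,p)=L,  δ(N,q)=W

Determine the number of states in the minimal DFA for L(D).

All states are reachable from the start state.
Start with accepting vs non-accepting: {Q} | {I,L,N,P,W,Z}.
Refine {I,L,N,P,W,Z} on symbol p: members go to different blocks, giving {I,L,N,P,W} and {Z}.
Split {I,L,N,P,W} by δ(·,p) → {I,L,N,P} and {W}.
Split {I,L,N,P} by δ(·,p) → {I,L,N} and {P}.
Split {I,L,N} by δ(·,q) → {N} and {L} and {I}.
The partition is now stable with 7 blocks: {Q} | {N} | {Z} | {W} | {P} | {L} | {I}.

7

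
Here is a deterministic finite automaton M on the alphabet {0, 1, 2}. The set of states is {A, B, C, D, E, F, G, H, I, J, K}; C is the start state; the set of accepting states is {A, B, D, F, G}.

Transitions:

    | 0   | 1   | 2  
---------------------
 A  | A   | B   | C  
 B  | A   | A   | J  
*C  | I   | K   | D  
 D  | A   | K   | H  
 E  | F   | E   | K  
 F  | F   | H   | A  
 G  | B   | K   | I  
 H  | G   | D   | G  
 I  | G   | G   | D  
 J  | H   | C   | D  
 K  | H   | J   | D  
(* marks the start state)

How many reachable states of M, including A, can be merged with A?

Reachable states from the start: {A,B,C,D,G,H,I,J,K}. Unreachable: {E,F} — drop them.
P0 = {A,B,D,G} | {C,H,I,J,K}.
Refine {A,B,D,G} on symbol 1: members go to different blocks, giving {A,B} and {D,G}.
Refine {C,H,I,J,K} on symbol 0: members go to different blocks, giving {C,J,K} and {H,I}.
No further refinement is possible. Final partition (4 blocks): {A,B} | {C,J,K} | {D,G} | {H,I}.
The equivalence class containing A is {A,B}, of size 2.

2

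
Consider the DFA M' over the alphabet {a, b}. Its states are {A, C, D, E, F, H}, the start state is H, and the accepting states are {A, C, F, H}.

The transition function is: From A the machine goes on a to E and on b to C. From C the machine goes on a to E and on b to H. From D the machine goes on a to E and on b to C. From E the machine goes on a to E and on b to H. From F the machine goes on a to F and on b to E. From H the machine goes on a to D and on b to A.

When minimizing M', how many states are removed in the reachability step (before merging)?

Starting at H and following transitions, the reachable set is {A, C, D, E, H}. That leaves F unreachable — 1 in total.

1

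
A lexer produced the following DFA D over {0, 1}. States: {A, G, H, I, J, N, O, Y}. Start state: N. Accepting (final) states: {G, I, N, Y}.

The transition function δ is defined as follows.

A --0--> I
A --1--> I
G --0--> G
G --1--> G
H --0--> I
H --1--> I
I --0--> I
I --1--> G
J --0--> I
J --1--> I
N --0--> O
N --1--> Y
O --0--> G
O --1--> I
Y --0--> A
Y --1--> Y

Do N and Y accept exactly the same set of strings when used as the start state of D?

Reachable states from the start: {A,G,I,N,O,Y}. Unreachable: {H,J} — drop them.
Start with accepting vs non-accepting: {G,I,N,Y} | {A,O}.
Split {G,I,N,Y} by δ(·,0) → {N,Y} and {G,I}.
The partition is now stable with 3 blocks: {N,Y} | {A,O} | {G,I}.
N and Y lie in the same block of the stable partition, so they are equivalent — no string distinguishes them.

Yes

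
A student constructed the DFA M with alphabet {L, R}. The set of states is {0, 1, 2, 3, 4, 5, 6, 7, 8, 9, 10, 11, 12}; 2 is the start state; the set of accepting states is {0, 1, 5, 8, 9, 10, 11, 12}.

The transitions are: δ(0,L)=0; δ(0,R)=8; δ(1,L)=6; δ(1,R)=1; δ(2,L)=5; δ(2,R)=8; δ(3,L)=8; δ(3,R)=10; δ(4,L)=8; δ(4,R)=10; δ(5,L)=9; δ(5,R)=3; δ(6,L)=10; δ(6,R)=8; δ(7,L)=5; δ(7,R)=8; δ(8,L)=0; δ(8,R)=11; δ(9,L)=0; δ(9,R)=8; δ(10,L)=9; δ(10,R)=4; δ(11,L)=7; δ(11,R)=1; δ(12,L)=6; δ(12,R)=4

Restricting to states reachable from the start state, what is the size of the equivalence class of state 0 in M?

Reachable states from the start: {0,1,2,3,4,5,6,7,8,9,10,11}. Unreachable: {12} — drop them.
P0 = {0,1,5,8,9,10,11} | {2,3,4,6,7}.
Split {0,1,5,8,9,10,11} by δ(·,L) → {0,5,8,9,10} and {1,11}.
On input R, block {0,5,8,9,10} splits into {0,9} and {5,10} and {8}.
On input L, block {2,3,4,6,7} splits into {2,6,7} and {3,4}.
The partition is now stable with 6 blocks: {0,9} | {2,6,7} | {1,11} | {5,10} | {8} | {3,4}.
State 0 belongs to the block {0,9}, which has 2 states.

2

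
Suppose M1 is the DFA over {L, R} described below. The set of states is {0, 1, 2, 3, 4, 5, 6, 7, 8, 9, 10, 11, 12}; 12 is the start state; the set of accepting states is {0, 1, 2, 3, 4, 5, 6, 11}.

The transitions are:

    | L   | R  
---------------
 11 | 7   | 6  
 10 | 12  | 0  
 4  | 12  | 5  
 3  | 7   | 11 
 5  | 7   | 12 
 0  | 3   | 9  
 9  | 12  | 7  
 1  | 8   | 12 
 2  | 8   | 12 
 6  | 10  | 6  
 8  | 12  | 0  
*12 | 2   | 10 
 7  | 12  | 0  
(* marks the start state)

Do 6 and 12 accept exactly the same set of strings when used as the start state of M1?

No

States {1,4,5} cannot be reached from the start state, so discard them.
Initial partition by acceptance: {0,2,3,6,11} | {7,8,9,10,12}.
Refine {0,2,3,6,11} on symbol L: members go to different blocks, giving {2,3,6,11} and {0}.
On input R, block {2,3,6,11} splits into {3,6,11} and {2}.
Split {7,8,9,10,12} by δ(·,L) → {7,8,9,10} and {12}.
Refine {7,8,9,10} on symbol R: members go to different blocks, giving {7,8,10} and {9}.
The partition is now stable with 6 blocks: {3,6,11} | {7,8,10} | {0} | {2} | {12} | {9}.
6 and 12 end up in different blocks, so they are distinguishable. For instance, the string 'ε' is accepted from only 6.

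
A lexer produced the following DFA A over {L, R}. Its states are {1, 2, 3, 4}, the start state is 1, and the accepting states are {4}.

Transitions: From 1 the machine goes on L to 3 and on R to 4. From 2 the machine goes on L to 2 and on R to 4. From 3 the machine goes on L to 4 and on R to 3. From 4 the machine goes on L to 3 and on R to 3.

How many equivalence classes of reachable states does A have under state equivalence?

First remove the unreachable states {2}; 3 states remain.
P0 = {4} | {1,3}.
On input L, block {1,3} splits into {1} and {3}.
The partition is now stable with 3 blocks: {4} | {1} | {3}.

3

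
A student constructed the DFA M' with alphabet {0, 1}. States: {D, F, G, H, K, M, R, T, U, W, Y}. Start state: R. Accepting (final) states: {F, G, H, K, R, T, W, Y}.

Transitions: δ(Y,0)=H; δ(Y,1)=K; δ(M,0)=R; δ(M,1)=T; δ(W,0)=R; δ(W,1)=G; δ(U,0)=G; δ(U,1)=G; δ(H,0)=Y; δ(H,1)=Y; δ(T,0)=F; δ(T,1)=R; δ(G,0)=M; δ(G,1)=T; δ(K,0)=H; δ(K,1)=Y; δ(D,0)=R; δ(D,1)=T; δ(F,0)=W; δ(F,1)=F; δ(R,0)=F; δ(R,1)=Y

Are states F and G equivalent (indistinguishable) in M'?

No

First remove the unreachable states {D,U}; 9 states remain.
Initial partition by acceptance: {F,G,H,K,R,T,W,Y} | {M}.
Split {F,G,H,K,R,T,W,Y} by δ(·,0) → {F,H,K,R,T,W,Y} and {G}.
Split {F,H,K,R,T,W,Y} by δ(·,1) → {F,H,K,R,T,Y} and {W}.
Split {F,H,K,R,T,Y} by δ(·,0) → {H,K,R,T,Y} and {F}.
Split {H,K,R,T,Y} by δ(·,0) → {H,K,Y} and {R,T}.
Split {R,T} by δ(·,1) → {T} and {R}.
Stable partition: {H,K,Y} | {M} | {G} | {W} | {F} | {T} | {R} — 7 equivalence classes.
F and G end up in different blocks, so they are distinguishable. For instance, the string '0' is accepted from only F.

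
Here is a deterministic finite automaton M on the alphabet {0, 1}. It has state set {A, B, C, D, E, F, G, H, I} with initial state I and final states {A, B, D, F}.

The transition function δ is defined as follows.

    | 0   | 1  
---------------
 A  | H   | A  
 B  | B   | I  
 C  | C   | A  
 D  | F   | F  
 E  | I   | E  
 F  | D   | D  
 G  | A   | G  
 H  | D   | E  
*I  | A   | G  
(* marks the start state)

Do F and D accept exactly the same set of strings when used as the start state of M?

Yes

First remove the unreachable states {B,C}; 7 states remain.
P0 = {A,D,F} | {E,G,H,I}.
Split {A,D,F} by δ(·,0) → {D,F} and {A}.
Refine {E,G,H,I} on symbol 0: members go to different blocks, giving {G,I} and {E} and {H}.
The partition is now stable with 5 blocks: {D,F} | {G,I} | {A} | {E} | {H}.
F and D lie in the same block of the stable partition, so they are equivalent — no string distinguishes them.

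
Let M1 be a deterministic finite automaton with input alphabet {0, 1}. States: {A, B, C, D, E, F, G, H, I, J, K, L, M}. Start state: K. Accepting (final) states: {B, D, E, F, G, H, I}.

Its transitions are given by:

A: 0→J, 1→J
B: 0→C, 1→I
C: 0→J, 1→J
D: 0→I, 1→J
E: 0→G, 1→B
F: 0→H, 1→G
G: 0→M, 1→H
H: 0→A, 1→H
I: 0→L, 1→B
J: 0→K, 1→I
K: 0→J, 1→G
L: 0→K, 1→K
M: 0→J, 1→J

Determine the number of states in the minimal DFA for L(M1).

3

Reachable states from the start: {A,B,C,G,H,I,J,K,L,M}. Unreachable: {D,E,F} — drop them.
Start with accepting vs non-accepting: {B,G,H,I} | {A,C,J,K,L,M}.
Refine {A,C,J,K,L,M} on symbol 1: members go to different blocks, giving {A,C,L,M} and {J,K}.
The partition is now stable with 3 blocks: {B,G,H,I} | {A,C,L,M} | {J,K}.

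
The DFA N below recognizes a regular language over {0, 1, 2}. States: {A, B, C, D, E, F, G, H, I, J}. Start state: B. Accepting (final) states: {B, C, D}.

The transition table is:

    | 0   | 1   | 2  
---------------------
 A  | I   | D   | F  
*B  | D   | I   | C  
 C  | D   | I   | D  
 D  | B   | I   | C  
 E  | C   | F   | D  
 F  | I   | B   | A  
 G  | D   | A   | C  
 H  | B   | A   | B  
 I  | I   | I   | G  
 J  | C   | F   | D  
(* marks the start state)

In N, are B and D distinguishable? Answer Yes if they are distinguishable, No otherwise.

Reachable states from the start: {A,B,C,D,F,G,I}. Unreachable: {E,H,J} — drop them.
P0 = {B,C,D} | {A,F,G,I}.
Split {A,F,G,I} by δ(·,0) → {A,F,I} and {G}.
On input 1, block {A,F,I} splits into {A,F} and {I}.
No further refinement is possible. Final partition (4 blocks): {B,C,D} | {A,F} | {G} | {I}.
B and D lie in the same block of the stable partition, so they are equivalent — no string distinguishes them.

No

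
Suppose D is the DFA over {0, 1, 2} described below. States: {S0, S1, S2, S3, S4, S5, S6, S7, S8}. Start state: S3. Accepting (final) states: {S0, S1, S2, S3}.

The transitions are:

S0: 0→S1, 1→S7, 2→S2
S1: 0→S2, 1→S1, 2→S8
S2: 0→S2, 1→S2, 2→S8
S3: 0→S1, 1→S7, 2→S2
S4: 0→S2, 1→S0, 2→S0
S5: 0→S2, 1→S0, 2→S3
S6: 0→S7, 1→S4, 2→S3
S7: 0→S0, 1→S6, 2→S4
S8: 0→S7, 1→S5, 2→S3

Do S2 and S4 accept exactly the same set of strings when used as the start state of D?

All states are reachable from the start state.
Start with accepting vs non-accepting: {S0,S1,S2,S3} | {S4,S5,S6,S7,S8}.
On input 1, block {S0,S1,S2,S3} splits into {S0,S3} and {S1,S2}.
Refine {S4,S5,S6,S7,S8} on symbol 0: members go to different blocks, giving {S4,S5} and {S6,S8} and {S7}.
The partition is now stable with 5 blocks: {S0,S3} | {S4,S5} | {S1,S2} | {S6,S8} | {S7}.
S2 and S4 end up in different blocks, so they are distinguishable. For instance, the string 'ε' is accepted from only S2.

No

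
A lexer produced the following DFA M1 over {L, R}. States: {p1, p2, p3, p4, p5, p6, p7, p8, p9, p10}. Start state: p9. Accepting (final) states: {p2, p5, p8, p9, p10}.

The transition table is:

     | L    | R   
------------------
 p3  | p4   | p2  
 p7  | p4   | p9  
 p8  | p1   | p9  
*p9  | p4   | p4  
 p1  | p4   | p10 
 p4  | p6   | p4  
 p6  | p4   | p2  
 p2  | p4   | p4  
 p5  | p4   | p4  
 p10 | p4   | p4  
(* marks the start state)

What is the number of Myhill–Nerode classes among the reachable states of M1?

First remove the unreachable states {p1,p3,p5,p7,p8,p10}; 4 states remain.
P0 = {p2,p9} | {p4,p6}.
Split {p4,p6} by δ(·,R) → {p4} and {p6}.
No further refinement is possible. Final partition (3 blocks): {p2,p9} | {p4} | {p6}.

3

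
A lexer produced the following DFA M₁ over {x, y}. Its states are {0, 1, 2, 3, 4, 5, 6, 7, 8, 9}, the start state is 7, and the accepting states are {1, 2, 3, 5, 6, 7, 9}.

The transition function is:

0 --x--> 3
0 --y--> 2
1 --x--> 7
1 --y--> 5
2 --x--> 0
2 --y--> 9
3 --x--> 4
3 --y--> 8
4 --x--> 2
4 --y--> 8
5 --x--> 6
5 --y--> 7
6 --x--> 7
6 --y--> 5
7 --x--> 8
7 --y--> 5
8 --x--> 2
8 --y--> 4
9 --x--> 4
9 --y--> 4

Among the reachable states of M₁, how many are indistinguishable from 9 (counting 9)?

2

States {1} cannot be reached from the start state, so discard them.
Initial partition by acceptance: {2,3,5,6,7,9} | {0,4,8}.
On input x, block {2,3,5,6,7,9} splits into {2,3,7,9} and {5,6}.
Split {2,3,7,9} by δ(·,y) → {3,9} and {2} and {7}.
On input x, block {0,4,8} splits into {4,8} and {0}.
Split {5,6} by δ(·,x) → {5} and {6}.
Stable partition: {3,9} | {4,8} | {5} | {2} | {7} | {0} | {6} — 7 equivalence classes.
State 9 belongs to the block {3,9}, which has 2 states.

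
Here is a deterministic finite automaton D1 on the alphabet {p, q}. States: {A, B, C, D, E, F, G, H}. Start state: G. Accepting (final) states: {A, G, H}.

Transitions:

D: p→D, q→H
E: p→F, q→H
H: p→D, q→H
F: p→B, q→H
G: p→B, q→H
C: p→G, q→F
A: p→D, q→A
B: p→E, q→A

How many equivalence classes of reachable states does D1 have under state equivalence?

Reachable states from the start: {A,B,D,E,F,G,H}. Unreachable: {C} — drop them.
Start with accepting vs non-accepting: {A,G,H} | {B,D,E,F}.
No further refinement is possible. Final partition (2 blocks): {A,G,H} | {B,D,E,F}.

2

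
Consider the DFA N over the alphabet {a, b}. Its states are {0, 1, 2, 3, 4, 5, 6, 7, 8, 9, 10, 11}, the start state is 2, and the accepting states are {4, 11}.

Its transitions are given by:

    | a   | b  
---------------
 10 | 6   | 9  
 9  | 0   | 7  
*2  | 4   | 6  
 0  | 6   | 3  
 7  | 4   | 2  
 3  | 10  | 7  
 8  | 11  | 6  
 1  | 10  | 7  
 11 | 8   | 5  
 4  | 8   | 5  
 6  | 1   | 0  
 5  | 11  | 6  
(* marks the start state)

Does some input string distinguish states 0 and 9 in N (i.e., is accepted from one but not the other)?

Initial partition by acceptance: {4,11} | {0,1,2,3,5,6,7,8,9,10}.
Refine {0,1,2,3,5,6,7,8,9,10} on symbol a: members go to different blocks, giving {0,1,3,6,9,10} and {2,5,7,8}.
Refine {0,1,3,6,9,10} on symbol b: members go to different blocks, giving {0,6,10} and {1,3,9}.
Split {0,6,10} by δ(·,a) → {0,10} and {6}.
Split {2,5,7,8} by δ(·,b) → {2,5,8} and {7}.
No further refinement is possible. Final partition (6 blocks): {4,11} | {0,10} | {2,5,8} | {1,3,9} | {6} | {7}.
0 and 9 end up in different blocks, so they are distinguishable. For instance, the string 'ba' is accepted from only 9.

Yes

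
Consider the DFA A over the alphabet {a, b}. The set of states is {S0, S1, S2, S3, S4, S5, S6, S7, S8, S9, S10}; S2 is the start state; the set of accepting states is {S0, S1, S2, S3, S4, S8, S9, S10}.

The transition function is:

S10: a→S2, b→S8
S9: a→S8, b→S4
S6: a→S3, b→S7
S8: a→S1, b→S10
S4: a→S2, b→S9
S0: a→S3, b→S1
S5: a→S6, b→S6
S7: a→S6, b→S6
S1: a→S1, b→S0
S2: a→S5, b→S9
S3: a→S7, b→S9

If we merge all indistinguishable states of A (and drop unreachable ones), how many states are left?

Every state is reachable, so we keep all 11.
Start with accepting vs non-accepting: {S0,S1,S2,S3,S4,S8,S9,S10} | {S5,S6,S7}.
On input a, block {S0,S1,S2,S3,S4,S8,S9,S10} splits into {S0,S1,S4,S8,S9,S10} and {S2,S3}.
On input a, block {S0,S1,S4,S8,S9,S10} splits into {S0,S4,S10} and {S1,S8,S9}.
Split {S5,S6,S7} by δ(·,a) → {S5,S7} and {S6}.
No further refinement is possible. Final partition (5 blocks): {S0,S4,S10} | {S5,S7} | {S2,S3} | {S1,S8,S9} | {S6}.

5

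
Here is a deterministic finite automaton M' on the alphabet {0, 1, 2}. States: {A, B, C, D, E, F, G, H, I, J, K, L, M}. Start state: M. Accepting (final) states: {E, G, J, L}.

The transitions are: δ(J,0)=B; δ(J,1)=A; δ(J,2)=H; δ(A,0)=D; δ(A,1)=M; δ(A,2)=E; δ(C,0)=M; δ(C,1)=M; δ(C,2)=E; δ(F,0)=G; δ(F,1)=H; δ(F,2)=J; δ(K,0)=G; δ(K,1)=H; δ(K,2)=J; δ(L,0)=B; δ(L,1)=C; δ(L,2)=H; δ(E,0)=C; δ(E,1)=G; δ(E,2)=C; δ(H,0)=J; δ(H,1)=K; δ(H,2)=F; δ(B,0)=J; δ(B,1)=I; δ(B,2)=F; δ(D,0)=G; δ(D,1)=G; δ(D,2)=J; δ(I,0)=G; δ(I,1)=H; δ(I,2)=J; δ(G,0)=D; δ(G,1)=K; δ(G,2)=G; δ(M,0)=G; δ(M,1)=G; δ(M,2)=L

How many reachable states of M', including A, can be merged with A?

All states are reachable from the start state.
Start with accepting vs non-accepting: {E,G,J,L} | {A,B,C,D,F,H,I,K,M}.
Split {E,G,J,L} by δ(·,1) → {G,J,L} and {E}.
On input 2, block {G,J,L} splits into {J,L} and {G}.
Split {A,B,C,D,F,H,I,K,M} by δ(·,0) → {D,F,I,K,M} and {A,C} and {B,H}.
Refine {D,F,I,K,M} on symbol 1: members go to different blocks, giving {F,I,K} and {D,M}.
Stable partition: {J,L} | {F,I,K} | {E} | {G} | {A,C} | {B,H} | {D,M} — 7 equivalence classes.
State A belongs to the block {A,C}, which has 2 states.

2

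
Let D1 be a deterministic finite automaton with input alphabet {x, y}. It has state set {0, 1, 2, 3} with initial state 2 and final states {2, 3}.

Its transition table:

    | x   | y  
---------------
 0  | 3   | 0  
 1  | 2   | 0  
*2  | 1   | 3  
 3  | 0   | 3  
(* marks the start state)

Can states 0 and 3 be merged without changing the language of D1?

All states are reachable from the start state.
Start with accepting vs non-accepting: {2,3} | {0,1}.
No further refinement is possible. Final partition (2 blocks): {2,3} | {0,1}.
0 and 3 end up in different blocks, so they are distinguishable. For instance, the string 'ε' is accepted from only 3.

No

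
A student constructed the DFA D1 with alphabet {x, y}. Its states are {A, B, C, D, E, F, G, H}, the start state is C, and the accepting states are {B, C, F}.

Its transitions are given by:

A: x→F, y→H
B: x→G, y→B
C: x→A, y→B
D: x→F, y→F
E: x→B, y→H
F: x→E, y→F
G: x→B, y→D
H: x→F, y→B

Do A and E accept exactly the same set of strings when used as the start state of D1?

Every state is reachable, so we keep all 8.
P0 = {B,C,F} | {A,D,E,G,H}.
Split {A,D,E,G,H} by δ(·,y) → {A,E,G} and {D,H}.
Stable partition: {B,C,F} | {A,E,G} | {D,H} — 3 equivalence classes.
A and E lie in the same block of the stable partition, so they are equivalent — no string distinguishes them.

Yes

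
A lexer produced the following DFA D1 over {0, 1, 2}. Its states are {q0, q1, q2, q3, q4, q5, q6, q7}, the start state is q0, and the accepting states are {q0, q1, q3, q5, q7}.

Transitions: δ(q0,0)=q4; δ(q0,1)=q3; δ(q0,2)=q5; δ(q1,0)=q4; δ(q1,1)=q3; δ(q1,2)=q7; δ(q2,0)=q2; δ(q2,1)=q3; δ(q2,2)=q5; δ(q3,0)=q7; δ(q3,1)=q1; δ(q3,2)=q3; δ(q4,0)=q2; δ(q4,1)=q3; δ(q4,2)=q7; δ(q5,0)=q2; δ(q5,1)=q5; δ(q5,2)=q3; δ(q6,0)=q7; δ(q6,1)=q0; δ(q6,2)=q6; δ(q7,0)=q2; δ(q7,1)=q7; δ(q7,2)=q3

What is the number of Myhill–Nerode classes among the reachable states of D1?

4

First remove the unreachable states {q6}; 7 states remain.
P0 = {q0,q1,q3,q5,q7} | {q2,q4}.
Refine {q0,q1,q3,q5,q7} on symbol 0: members go to different blocks, giving {q0,q1,q5,q7} and {q3}.
Refine {q0,q1,q5,q7} on symbol 1: members go to different blocks, giving {q0,q1} and {q5,q7}.
Stable partition: {q0,q1} | {q2,q4} | {q3} | {q5,q7} — 4 equivalence classes.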